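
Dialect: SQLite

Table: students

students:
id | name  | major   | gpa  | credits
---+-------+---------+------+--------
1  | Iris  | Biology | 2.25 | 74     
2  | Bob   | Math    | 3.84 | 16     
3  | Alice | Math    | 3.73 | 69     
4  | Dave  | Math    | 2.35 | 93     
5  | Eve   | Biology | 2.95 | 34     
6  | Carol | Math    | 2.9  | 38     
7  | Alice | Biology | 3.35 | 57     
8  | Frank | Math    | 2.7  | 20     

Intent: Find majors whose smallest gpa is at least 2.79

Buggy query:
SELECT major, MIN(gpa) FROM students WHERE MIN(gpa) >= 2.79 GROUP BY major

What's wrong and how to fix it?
Bug: Aggregates like MIN are computed per group after WHERE runs

Fix: Use HAVING for the per-group MIN condition

Corrected query:
SELECT major, MIN(gpa) FROM students GROUP BY major HAVING MIN(gpa) >= 2.79

Result:
(no rows)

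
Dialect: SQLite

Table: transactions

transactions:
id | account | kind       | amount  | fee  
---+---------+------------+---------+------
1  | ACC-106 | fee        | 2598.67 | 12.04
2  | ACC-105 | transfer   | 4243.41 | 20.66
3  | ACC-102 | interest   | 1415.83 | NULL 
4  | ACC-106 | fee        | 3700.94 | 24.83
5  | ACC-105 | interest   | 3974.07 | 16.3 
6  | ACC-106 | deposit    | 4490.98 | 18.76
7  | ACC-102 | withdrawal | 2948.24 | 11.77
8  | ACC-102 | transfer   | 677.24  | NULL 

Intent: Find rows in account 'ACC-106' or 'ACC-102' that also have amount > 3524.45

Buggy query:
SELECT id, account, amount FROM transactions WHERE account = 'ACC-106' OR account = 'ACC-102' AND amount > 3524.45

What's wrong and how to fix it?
Bug: AND binds tighter than OR, so this parses as account = 'ACC-106' OR (account = 'ACC-102' AND amount > 3524.45)

Fix: Group the OR with parentheses (or use IN), then AND the threshold

Corrected query:
SELECT id, account, amount FROM transactions WHERE (account = 'ACC-106' OR account = 'ACC-102') AND amount > 3524.45

Result:
id | account | amount 
---+---------+--------
4  | ACC-106 | 3700.94
6  | ACC-106 | 4490.98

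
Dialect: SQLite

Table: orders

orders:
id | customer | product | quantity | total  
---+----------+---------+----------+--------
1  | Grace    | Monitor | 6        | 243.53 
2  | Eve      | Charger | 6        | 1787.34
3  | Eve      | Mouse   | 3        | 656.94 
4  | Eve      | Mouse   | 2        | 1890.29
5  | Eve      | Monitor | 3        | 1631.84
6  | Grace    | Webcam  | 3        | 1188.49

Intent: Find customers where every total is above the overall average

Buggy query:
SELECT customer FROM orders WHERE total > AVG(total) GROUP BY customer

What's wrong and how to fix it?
Bug: WHERE evaluates per row before aggregation, so AVG() is unavailable

Fix: Compute the overall average in a scalar subquery and compare each group's MIN against it in HAVING

Corrected query:
SELECT customer FROM orders GROUP BY customer HAVING MIN(total) > (SELECT AVG(total) FROM orders)

Result:
(no rows)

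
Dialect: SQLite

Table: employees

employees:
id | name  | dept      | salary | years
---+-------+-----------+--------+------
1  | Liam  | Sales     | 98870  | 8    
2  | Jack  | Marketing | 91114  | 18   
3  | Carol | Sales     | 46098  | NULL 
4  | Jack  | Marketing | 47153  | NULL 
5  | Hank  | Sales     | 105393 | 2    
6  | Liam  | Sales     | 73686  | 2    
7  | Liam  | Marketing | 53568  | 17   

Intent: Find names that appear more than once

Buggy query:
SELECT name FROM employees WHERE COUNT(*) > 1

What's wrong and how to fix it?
Bug: WHERE can't reference COUNT(*); aggregates are computed after WHERE

Fix: GROUP BY name, then filter groups with HAVING COUNT(*) > 1

Corrected query:
SELECT name FROM employees GROUP BY name HAVING COUNT(*) > 1

Result:
name
----
Jack
Liam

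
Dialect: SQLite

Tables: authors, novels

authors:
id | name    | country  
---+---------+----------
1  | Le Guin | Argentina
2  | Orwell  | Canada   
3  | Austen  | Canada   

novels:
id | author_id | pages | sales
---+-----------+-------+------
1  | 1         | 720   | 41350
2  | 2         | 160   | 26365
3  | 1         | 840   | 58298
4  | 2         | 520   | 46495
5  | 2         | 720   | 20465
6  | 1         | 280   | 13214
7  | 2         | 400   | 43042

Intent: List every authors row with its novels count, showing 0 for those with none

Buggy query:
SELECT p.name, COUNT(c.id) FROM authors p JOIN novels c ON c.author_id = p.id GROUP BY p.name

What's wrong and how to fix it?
Bug: An inner join excludes parents with zero children

Fix: Switch to LEFT JOIN to retain unmatched parent rows

Corrected query:
SELECT p.name, COUNT(c.id) FROM authors p LEFT JOIN novels c ON c.author_id = p.id GROUP BY p.name

Result:
name    | COUNT(c.id)
--------+------------
Austen  | 0          
Le Guin | 3          
Orwell  | 4          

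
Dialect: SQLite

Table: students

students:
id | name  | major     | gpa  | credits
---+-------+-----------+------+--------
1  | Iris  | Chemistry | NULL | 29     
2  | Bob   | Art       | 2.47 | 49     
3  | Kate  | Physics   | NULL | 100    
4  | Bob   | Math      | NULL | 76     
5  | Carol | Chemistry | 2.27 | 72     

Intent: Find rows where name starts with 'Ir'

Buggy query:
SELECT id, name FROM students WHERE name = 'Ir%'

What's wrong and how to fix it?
Bug: Wildcards only work with LIKE; '=' treats '%' as a literal character

Fix: Replace '=' with LIKE so 'Ir%' is treated as a pattern

Corrected query:
SELECT id, name FROM students WHERE name LIKE 'Ir%'

Result:
id | name
---+-----
1  | Iris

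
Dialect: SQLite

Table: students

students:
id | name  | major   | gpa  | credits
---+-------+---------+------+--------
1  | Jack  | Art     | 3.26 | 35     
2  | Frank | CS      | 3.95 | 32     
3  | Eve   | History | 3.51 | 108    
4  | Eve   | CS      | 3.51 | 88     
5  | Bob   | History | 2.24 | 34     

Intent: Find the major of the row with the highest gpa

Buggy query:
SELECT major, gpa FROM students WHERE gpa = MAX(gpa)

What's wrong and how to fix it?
Bug: MAX(gpa) is an aggregate and cannot be used directly in WHERE

Fix: Use a subquery: WHERE gpa = (SELECT MAX(gpa) FROM students)

Corrected query:
SELECT major, gpa FROM students WHERE gpa = (SELECT MAX(gpa) FROM students)

Result:
major | gpa 
------+-----
CS    | 3.95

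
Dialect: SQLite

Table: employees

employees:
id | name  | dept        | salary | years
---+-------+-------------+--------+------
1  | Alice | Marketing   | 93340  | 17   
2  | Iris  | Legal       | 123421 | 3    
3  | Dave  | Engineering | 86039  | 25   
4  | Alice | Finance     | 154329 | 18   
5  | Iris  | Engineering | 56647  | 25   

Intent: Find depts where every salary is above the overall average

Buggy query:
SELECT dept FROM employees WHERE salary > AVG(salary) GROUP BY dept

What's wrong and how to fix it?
Bug: WHERE evaluates per row before aggregation, so AVG() is unavailable

Fix: Compute the overall average in a scalar subquery and compare each group's MIN against it in HAVING

Corrected query:
SELECT dept FROM employees GROUP BY dept HAVING MIN(salary) > (SELECT AVG(salary) FROM employees)

Result:
dept   
-------
Finance
Legal  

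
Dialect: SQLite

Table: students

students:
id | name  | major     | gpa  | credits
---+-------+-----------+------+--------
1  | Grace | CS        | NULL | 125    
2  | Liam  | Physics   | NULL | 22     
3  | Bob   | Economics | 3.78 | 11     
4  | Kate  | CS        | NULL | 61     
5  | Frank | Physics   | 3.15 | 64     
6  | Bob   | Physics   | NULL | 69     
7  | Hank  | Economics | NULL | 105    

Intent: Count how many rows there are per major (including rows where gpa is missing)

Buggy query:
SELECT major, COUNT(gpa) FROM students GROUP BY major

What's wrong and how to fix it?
Bug: COUNT(column) counts non-NULL values only; rows with NULL gpa aren't counted

Fix: Use COUNT(*) to count all rows regardless of NULL

Corrected query:
SELECT major, COUNT(*) FROM students GROUP BY major

Result:
major     | COUNT(*)
----------+---------
CS        | 2       
Economics | 2       
Physics   | 3       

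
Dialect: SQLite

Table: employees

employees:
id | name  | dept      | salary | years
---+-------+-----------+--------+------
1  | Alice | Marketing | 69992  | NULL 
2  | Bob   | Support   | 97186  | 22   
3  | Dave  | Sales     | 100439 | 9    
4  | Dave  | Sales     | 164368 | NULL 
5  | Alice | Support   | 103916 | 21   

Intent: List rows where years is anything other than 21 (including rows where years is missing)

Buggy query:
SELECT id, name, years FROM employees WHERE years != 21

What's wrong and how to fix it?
Bug: 'years != 21' is unknown when years is NULL, so NULL rows are silently excluded

Fix: Add an explicit OR years IS NULL to include the missing-value rows

Corrected query:
SELECT id, name, years FROM employees WHERE years != 21 OR years IS NULL

Result:
id | name  | years
---+-------+------
1  | Alice | NULL 
2  | Bob   | 22   
3  | Dave  | 9    
4  | Dave  | NULL 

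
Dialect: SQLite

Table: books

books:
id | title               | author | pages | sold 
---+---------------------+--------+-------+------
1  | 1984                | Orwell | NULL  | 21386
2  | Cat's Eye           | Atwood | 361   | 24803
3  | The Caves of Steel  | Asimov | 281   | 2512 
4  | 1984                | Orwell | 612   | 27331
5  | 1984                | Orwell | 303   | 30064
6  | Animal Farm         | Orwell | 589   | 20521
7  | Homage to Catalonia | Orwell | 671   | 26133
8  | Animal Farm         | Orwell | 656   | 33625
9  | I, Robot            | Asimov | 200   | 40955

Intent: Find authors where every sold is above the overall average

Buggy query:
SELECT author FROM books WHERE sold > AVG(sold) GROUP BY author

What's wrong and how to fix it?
Bug: AVG() is an aggregate; it can't sit directly in WHERE

Fix: Compute the overall average in a scalar subquery and compare each group's MIN against it in HAVING

Corrected query:
SELECT author FROM books GROUP BY author HAVING MIN(sold) > (SELECT AVG(sold) FROM books)

Result:
(no rows)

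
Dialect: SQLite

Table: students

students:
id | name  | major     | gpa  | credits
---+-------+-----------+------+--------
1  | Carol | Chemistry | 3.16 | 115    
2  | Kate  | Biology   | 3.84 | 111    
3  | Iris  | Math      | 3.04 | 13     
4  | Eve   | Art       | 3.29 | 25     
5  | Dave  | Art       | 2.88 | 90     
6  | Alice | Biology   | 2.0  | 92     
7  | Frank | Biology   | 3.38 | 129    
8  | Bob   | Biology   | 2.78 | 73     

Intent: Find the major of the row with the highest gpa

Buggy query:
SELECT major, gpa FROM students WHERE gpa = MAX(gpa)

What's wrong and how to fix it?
Bug: MAX(gpa) is an aggregate and cannot be used directly in WHERE

Fix: Wrap MAX in a scalar subquery so WHERE compares against a single value

Corrected query:
SELECT major, gpa FROM students WHERE gpa = (SELECT MAX(gpa) FROM students)

Result:
major   | gpa 
--------+-----
Biology | 3.84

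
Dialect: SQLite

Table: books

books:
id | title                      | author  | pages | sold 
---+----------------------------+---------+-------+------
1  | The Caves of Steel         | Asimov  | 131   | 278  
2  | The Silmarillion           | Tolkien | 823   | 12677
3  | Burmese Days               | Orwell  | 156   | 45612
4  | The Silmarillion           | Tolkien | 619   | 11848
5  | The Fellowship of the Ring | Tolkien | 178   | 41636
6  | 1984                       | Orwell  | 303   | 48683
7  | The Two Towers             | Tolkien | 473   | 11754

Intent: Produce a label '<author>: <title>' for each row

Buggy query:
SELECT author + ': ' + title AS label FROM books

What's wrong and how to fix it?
Bug: '+' is numeric addition; on text columns SQLite converts them to 0 instead of concatenating

Fix: Replace + with || to concatenate text

Corrected query:
SELECT author || ': ' || title AS label FROM books

Result:
label                              
-----------------------------------
Asimov: The Caves of Steel         
Tolkien: The Silmarillion          
Orwell: Burmese Days               
Tolkien: The Silmarillion          
Tolkien: The Fellowship of the Ring
Orwell: 1984                       
Tolkien: The Two Towers            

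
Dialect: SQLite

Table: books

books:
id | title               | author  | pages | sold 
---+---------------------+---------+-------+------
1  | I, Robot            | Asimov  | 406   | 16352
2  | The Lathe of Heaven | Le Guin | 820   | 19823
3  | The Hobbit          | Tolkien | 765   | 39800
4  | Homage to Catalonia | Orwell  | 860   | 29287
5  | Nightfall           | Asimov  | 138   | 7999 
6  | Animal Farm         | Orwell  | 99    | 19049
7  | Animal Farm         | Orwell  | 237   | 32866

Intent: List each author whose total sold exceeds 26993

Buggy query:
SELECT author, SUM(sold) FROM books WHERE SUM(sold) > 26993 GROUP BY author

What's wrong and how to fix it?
Bug: SUM(sold) is an aggregate, but WHERE filters rows before aggregation

Fix: Use HAVING (which filters groups after aggregation) instead of WHERE

Corrected query:
SELECT author, SUM(sold) FROM books GROUP BY author HAVING SUM(sold) > 26993

Result:
author  | SUM(sold)
--------+----------
Orwell  | 81202    
Tolkien | 39800    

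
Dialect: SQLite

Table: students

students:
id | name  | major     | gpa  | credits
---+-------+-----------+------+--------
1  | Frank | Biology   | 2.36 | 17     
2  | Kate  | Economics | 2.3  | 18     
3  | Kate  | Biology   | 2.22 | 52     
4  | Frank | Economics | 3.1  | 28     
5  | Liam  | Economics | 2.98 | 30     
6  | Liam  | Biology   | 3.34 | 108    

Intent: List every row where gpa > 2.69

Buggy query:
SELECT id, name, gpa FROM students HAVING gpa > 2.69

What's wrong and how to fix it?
Bug: HAVING filters the output of aggregation, but this query has no GROUP BY and no aggregate functions, so SQLite rejects it (HAVING clause on a non-aggregate query); the condition here is per row

Fix: Replace HAVING with WHERE since the condition applies to individual rows

Corrected query:
SELECT id, name, gpa FROM students WHERE gpa > 2.69

Result:
id | name  | gpa 
---+-------+-----
4  | Frank | 3.1 
5  | Liam  | 2.98
6  | Liam  | 3.34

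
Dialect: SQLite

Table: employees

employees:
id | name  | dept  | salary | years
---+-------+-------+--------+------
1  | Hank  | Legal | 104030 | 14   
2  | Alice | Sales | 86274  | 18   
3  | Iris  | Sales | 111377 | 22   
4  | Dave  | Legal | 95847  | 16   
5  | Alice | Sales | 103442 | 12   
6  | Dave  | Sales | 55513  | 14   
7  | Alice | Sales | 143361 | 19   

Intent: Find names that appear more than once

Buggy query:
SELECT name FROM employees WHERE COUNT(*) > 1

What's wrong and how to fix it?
Bug: COUNT(*) is an aggregate and cannot be used in WHERE

Fix: Group first, then use HAVING for the count condition

Corrected query:
SELECT name FROM employees GROUP BY name HAVING COUNT(*) > 1

Result:
name 
-----
Alice
Dave 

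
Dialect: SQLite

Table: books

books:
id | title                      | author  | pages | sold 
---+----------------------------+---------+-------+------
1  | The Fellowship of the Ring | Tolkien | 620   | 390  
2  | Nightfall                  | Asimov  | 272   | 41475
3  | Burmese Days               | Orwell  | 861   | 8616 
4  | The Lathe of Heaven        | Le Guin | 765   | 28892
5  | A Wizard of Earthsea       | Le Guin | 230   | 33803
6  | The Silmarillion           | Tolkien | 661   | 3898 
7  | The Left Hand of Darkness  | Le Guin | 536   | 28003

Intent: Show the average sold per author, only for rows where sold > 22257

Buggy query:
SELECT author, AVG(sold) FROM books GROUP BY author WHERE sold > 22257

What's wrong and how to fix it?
Bug: Row-level WHERE must come before GROUP BY in the clause order

Fix: Place WHERE between FROM and GROUP BY

Corrected query:
SELECT author, AVG(sold) FROM books WHERE sold > 22257 GROUP BY author

Result:
author  | AVG(sold)   
--------+-------------
Asimov  | 41475       
Le Guin | 30232.666667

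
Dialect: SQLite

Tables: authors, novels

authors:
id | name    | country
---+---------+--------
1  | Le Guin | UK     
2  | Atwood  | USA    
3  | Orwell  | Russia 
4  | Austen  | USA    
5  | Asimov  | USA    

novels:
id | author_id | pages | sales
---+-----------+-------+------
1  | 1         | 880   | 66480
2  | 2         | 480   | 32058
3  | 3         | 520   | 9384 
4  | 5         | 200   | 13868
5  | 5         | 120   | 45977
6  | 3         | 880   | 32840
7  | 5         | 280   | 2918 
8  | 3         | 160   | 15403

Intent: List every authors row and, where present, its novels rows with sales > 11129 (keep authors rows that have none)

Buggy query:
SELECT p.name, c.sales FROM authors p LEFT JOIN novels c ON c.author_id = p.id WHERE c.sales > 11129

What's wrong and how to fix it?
Bug: A WHERE condition on the right-hand table after LEFT JOIN drops unmatched parents

Fix: Move the right-table condition into the ON clause so unmatched parents are kept

Corrected query:
SELECT p.name, c.sales FROM authors p LEFT JOIN novels c ON c.author_id = p.id AND c.sales > 11129

Result:
name    | sales
--------+------
Le Guin | 66480
Atwood  | 32058
Orwell  | 15403
Orwell  | 32840
Austen  | NULL 
Asimov  | 13868
Asimov  | 45977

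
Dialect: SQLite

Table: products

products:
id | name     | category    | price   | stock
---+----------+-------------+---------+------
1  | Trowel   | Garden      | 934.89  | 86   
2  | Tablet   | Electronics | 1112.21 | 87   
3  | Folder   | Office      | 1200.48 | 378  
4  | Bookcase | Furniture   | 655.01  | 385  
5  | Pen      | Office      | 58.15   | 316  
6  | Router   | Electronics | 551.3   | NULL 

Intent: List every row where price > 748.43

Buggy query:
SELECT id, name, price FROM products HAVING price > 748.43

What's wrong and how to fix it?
Bug: HAVING filters the output of aggregation, but this query has no GROUP BY and no aggregate functions, so SQLite rejects it (HAVING clause on a non-aggregate query); the condition here is per row

Fix: Use WHERE for row-level filtering

Corrected query:
SELECT id, name, price FROM products WHERE price > 748.43

Result:
id | name   | price  
---+--------+--------
1  | Trowel | 934.89 
2  | Tablet | 1112.21
3  | Folder | 1200.48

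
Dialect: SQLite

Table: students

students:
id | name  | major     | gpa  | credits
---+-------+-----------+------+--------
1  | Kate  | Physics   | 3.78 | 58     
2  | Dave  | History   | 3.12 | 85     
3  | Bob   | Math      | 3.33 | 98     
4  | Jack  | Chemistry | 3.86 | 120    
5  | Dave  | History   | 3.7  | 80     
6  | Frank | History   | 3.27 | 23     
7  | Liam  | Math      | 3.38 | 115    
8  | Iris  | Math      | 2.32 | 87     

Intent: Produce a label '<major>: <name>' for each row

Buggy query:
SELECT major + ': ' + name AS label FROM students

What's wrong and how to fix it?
Bug: '+' is numeric addition; on text columns SQLite converts them to 0 instead of concatenating

Fix: Use the || operator for string concatenation

Corrected query:
SELECT major || ': ' || name AS label FROM students

Result:
label          
---------------
Physics: Kate  
History: Dave  
Math: Bob      
Chemistry: Jack
History: Dave  
History: Frank 
Math: Liam     
Math: Iris     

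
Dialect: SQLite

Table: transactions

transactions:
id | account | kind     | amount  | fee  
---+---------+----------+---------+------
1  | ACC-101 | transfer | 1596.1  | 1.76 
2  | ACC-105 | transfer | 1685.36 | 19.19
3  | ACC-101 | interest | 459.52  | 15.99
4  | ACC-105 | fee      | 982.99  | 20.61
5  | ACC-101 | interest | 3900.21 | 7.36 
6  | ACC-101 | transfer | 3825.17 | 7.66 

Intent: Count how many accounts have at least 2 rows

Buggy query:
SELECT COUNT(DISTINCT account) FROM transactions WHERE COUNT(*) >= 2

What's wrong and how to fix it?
Bug: COUNT(*) cannot appear in WHERE; the per-group count doesn't exist yet

Fix: Group first with HAVING COUNT(*) >= 2, then COUNT the resulting groups

Corrected query:
SELECT COUNT(*) FROM (SELECT account FROM transactions GROUP BY account HAVING COUNT(*) >= 2)

Result:
COUNT(*)
--------
2       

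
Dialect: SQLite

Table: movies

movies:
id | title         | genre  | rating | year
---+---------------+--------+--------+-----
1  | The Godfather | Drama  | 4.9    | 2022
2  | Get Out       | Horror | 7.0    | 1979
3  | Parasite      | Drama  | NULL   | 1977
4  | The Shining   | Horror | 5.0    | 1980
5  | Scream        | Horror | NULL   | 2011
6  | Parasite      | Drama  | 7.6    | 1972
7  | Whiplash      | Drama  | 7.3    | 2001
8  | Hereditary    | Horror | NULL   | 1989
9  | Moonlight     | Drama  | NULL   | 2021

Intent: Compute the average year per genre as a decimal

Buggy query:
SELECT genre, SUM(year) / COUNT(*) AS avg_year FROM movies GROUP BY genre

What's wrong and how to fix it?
Bug: Both operands are integers, so '/' performs integer division and truncates

Fix: Cast one side to REAL so the division keeps the fractional part

Corrected query:
SELECT genre, SUM(year) * 1.0 / COUNT(*) AS avg_year FROM movies GROUP BY genre

Result:
genre  | avg_year
-------+---------
Drama  | 1998.6  
Horror | 1989.75 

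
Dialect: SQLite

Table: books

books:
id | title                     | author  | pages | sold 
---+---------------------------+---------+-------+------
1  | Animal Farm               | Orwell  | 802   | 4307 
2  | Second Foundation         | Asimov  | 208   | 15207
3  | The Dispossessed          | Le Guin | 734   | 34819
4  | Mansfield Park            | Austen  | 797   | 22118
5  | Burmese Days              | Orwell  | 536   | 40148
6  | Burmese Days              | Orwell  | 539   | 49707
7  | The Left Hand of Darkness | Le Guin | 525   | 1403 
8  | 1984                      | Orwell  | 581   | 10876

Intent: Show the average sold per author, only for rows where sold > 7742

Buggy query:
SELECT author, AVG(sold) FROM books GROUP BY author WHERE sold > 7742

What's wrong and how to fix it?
Bug: WHERE cannot follow GROUP BY

Fix: Move the WHERE clause before GROUP BY

Corrected query:
SELECT author, AVG(sold) FROM books WHERE sold > 7742 GROUP BY author

Result:
author  | AVG(sold)
--------+----------
Asimov  | 15207    
Austen  | 22118    
Le Guin | 34819    
Orwell  | 33577    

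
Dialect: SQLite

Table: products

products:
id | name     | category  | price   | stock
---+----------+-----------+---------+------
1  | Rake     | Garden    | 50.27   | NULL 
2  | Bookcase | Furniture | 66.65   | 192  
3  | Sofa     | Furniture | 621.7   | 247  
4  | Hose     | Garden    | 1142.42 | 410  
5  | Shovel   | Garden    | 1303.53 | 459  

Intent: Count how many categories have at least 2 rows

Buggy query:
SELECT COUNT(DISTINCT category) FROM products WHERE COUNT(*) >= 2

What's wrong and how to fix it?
Bug: COUNT(*) cannot appear in WHERE; the per-group count doesn't exist yet

Fix: Use a subquery that GROUPs and filters with HAVING, then count its rows

Corrected query:
SELECT COUNT(*) FROM (SELECT category FROM products GROUP BY category HAVING COUNT(*) >= 2)

Result:
COUNT(*)
--------
2       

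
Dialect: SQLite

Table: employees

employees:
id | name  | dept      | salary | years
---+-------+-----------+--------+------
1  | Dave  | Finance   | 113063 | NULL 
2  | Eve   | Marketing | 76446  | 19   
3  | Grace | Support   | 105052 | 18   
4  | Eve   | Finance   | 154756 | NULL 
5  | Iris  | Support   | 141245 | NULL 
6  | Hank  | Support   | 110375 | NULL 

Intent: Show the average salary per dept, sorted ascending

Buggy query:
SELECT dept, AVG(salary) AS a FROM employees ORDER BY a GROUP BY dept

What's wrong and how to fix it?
Bug: ORDER BY appears before GROUP BY; SQL clause order requires GROUP BY first

Fix: Reorder: SELECT … FROM … GROUP BY … ORDER BY …

Corrected query:
SELECT dept, AVG(salary) AS a FROM employees GROUP BY dept ORDER BY a

Result:
dept      | a            
----------+--------------
Marketing | 76446        
Support   | 118890.666667
Finance   | 133909.5     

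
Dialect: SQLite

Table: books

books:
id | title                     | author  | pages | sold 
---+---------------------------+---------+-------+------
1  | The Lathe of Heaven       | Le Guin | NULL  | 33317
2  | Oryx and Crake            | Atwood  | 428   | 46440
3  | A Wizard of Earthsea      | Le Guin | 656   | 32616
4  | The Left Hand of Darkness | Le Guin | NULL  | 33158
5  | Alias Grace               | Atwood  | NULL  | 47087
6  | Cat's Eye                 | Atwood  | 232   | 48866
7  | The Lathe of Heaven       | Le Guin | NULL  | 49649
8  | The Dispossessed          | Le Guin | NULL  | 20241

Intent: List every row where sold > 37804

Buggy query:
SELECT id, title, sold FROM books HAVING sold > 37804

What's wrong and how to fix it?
Bug: This is a non-aggregate query (no GROUP BY, no aggregates), so in SQLite the HAVING clause is invalid here; a row-level condition belongs in WHERE

Fix: Use WHERE for row-level filtering

Corrected query:
SELECT id, title, sold FROM books WHERE sold > 37804

Result:
id | title               | sold 
---+---------------------+------
2  | Oryx and Crake      | 46440
5  | Alias Grace         | 47087
6  | Cat's Eye           | 48866
7  | The Lathe of Heaven | 49649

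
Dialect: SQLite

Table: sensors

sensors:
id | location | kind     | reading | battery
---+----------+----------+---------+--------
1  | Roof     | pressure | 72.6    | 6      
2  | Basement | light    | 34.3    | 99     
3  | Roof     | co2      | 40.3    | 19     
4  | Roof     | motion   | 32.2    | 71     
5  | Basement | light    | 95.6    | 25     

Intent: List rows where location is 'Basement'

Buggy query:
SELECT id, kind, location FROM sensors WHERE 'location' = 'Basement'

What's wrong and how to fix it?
Bug: 'location' in single quotes is a string literal, not the column; the comparison is literal-vs-literal and never true

Fix: Reference the column as location without single quotes

Corrected query:
SELECT id, kind, location FROM sensors WHERE location = 'Basement'

Result:
id | kind  | location
---+-------+---------
2  | light | Basement
5  | light | Basement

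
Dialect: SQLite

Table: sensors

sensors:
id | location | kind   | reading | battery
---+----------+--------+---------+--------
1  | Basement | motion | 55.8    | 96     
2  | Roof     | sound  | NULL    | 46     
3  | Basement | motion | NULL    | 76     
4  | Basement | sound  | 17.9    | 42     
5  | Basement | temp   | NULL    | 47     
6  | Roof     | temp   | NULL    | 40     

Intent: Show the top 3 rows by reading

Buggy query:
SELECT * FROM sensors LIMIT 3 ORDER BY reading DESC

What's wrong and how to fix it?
Bug: LIMIT must come after ORDER BY

Fix: Swap the clauses: ORDER BY first, then LIMIT

Corrected query:
SELECT * FROM sensors ORDER BY reading DESC LIMIT 3

Result:
id | location | kind   | reading | battery
---+----------+--------+---------+--------
1  | Basement | motion | 55.8    | 96     
4  | Basement | sound  | 17.9    | 42     
2  | Roof     | sound  | NULL    | 46     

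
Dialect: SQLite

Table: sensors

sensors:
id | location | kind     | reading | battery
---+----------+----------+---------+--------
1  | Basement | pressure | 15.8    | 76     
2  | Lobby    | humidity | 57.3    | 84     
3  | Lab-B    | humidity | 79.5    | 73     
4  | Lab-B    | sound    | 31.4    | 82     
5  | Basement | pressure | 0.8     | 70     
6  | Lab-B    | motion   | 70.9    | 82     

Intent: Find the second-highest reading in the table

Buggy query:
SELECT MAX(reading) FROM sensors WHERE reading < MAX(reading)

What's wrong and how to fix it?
Bug: The inner MAX is an aggregate inside WHERE, which is not allowed

Fix: Put the inner MAX in a scalar subquery

Corrected query:
SELECT MAX(reading) FROM sensors WHERE reading < (SELECT MAX(reading) FROM sensors)

Result:
MAX(reading)
------------
70.9        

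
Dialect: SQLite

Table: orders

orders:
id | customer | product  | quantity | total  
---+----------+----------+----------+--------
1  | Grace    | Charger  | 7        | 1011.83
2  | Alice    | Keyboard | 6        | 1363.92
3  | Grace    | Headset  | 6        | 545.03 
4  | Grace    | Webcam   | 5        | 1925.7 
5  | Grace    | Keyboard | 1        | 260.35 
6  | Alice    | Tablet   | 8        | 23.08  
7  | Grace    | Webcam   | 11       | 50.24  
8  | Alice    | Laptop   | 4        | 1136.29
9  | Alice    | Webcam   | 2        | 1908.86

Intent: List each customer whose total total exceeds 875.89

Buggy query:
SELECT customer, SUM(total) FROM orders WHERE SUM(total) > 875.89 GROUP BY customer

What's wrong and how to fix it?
Bug: WHERE runs before GROUP BY, so aggregates aren't available there

Fix: Move the aggregate condition to a HAVING clause

Corrected query:
SELECT customer, SUM(total) FROM orders GROUP BY customer HAVING SUM(total) > 875.89

Result:
customer | SUM(total)
---------+-----------
Alice    | 4432.15   
Grace    | 3793.15   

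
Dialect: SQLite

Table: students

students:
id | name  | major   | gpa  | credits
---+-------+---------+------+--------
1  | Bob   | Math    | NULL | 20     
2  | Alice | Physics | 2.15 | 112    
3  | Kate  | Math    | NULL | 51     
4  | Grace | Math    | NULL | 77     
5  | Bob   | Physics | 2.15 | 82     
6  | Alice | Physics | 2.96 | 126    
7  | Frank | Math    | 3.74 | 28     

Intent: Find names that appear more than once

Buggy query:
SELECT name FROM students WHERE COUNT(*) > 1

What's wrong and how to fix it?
Bug: WHERE can't reference COUNT(*); aggregates are computed after WHERE

Fix: GROUP BY name, then filter groups with HAVING COUNT(*) > 1

Corrected query:
SELECT name FROM students GROUP BY name HAVING COUNT(*) > 1

Result:
name 
-----
Alice
Bob  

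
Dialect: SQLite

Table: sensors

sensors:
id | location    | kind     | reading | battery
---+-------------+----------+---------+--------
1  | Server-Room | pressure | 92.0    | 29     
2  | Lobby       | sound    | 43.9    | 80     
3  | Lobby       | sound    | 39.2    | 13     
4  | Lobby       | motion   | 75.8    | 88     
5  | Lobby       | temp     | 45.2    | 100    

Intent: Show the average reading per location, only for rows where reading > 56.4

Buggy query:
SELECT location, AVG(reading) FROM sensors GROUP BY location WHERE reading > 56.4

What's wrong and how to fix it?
Bug: WHERE cannot follow GROUP BY

Fix: Place WHERE between FROM and GROUP BY

Corrected query:
SELECT location, AVG(reading) FROM sensors WHERE reading > 56.4 GROUP BY location

Result:
location    | AVG(reading)
------------+-------------
Lobby       | 75.8        
Server-Room | 92          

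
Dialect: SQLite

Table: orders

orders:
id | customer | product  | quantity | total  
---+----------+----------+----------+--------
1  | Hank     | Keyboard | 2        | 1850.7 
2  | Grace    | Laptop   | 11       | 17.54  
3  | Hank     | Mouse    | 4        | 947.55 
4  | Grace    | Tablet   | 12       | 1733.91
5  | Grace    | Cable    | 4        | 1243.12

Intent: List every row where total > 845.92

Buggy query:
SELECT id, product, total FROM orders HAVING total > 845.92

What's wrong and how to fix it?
Bug: This is a non-aggregate query (no GROUP BY, no aggregates), so in SQLite the HAVING clause is invalid here; a row-level condition belongs in WHERE

Fix: Use WHERE for row-level filtering

Corrected query:
SELECT id, product, total FROM orders WHERE total > 845.92

Result:
id | product  | total  
---+----------+--------
1  | Keyboard | 1850.7 
3  | Mouse    | 947.55 
4  | Tablet   | 1733.91
5  | Cable    | 1243.12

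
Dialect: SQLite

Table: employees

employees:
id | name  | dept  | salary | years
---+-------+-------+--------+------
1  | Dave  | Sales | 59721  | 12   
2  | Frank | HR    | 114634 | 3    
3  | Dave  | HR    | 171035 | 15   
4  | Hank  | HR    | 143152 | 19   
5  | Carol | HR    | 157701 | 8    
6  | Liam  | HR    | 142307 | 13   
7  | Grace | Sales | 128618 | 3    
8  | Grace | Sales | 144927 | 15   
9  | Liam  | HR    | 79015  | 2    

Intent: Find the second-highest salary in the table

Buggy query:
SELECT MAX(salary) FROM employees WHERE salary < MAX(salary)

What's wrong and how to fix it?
Bug: MAX(salary) on the right of the comparison is an aggregate-in-WHERE error

Fix: Compute the overall MAX in a subquery, then take MAX of rows below it

Corrected query:
SELECT MAX(salary) FROM employees WHERE salary < (SELECT MAX(salary) FROM employees)

Result:
MAX(salary)
-----------
157701     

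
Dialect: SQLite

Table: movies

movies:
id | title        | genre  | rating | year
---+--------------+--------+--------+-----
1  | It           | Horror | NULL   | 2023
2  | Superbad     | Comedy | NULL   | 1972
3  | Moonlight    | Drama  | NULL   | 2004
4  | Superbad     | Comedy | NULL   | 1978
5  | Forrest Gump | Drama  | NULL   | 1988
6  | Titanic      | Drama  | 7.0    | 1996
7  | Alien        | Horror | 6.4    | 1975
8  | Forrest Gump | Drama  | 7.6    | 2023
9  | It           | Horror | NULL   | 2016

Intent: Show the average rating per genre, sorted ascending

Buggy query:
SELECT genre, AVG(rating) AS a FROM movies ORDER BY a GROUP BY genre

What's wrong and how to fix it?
Bug: ORDER BY appears before GROUP BY; SQL clause order requires GROUP BY first

Fix: Reorder: SELECT … FROM … GROUP BY … ORDER BY …

Corrected query:
SELECT genre, AVG(rating) AS a FROM movies GROUP BY genre ORDER BY a

Result:
genre  | a   
-------+-----
Comedy | NULL
Horror | 6.4 
Drama  | 7.3 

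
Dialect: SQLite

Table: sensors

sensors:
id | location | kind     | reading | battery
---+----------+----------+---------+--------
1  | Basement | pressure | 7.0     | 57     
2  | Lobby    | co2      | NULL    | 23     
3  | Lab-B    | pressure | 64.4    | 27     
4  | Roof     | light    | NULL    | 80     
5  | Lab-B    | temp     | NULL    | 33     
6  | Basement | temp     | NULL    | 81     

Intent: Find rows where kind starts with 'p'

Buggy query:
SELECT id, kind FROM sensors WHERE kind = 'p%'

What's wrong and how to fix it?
Bug: '=' compares the literal string including the % character; pattern matching needs LIKE

Fix: Replace '=' with LIKE so 'p%' is treated as a pattern

Corrected query:
SELECT id, kind FROM sensors WHERE kind LIKE 'p%'

Result:
id | kind    
---+---------
1  | pressure
3  | pressure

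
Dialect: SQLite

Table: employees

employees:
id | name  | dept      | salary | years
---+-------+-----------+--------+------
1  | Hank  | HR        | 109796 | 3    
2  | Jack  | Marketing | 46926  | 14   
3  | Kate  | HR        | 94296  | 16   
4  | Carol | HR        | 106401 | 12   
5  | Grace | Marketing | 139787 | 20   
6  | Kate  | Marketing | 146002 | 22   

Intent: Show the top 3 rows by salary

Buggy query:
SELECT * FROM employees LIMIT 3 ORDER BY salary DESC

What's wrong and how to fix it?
Bug: ORDER BY cannot follow LIMIT; LIMIT is the final clause

Fix: Sort with ORDER BY, then apply LIMIT

Corrected query:
SELECT * FROM employees ORDER BY salary DESC LIMIT 3

Result:
id | name  | dept      | salary | years
---+-------+-----------+--------+------
6  | Kate  | Marketing | 146002 | 22   
5  | Grace | Marketing | 139787 | 20   
1  | Hank  | HR        | 109796 | 3    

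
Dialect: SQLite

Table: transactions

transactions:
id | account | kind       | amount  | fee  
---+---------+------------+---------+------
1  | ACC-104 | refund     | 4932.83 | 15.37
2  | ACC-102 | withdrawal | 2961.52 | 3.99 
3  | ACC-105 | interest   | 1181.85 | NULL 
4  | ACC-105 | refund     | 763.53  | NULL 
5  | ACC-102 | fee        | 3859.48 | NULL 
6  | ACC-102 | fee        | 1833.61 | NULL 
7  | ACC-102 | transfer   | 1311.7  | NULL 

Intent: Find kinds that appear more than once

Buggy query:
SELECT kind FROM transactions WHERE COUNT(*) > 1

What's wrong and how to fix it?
Bug: WHERE can't reference COUNT(*); aggregates are computed after WHERE

Fix: GROUP BY kind, then filter groups with HAVING COUNT(*) > 1

Corrected query:
SELECT kind FROM transactions GROUP BY kind HAVING COUNT(*) > 1

Result:
kind  
------
fee   
refund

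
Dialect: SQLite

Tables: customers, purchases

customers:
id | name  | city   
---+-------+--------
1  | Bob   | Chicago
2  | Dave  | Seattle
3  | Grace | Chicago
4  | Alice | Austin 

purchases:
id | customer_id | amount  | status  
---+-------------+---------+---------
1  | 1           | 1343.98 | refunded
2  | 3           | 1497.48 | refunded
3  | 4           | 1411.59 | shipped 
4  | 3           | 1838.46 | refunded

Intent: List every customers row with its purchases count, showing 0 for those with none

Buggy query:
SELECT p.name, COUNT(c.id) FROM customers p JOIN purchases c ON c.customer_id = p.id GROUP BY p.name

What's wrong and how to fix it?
Bug: INNER JOIN drops customers rows that have no matching purchases rows

Fix: Use LEFT JOIN so parents without children still appear (COUNT(c.id) gives 0)

Corrected query:
SELECT p.name, COUNT(c.id) FROM customers p LEFT JOIN purchases c ON c.customer_id = p.id GROUP BY p.name

Result:
name  | COUNT(c.id)
------+------------
Alice | 1          
Bob   | 1          
Dave  | 0          
Grace | 2          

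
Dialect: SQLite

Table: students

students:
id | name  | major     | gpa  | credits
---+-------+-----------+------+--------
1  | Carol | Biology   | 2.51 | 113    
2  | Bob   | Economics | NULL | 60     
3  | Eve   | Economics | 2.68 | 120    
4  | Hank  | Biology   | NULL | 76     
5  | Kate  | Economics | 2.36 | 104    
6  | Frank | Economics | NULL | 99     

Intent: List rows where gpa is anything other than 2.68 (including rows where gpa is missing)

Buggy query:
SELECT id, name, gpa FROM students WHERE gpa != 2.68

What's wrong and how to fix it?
Bug: Inequality against NULL is unknown, not true; rows with NULL are dropped

Fix: Handle NULL separately with IS NULL alongside the inequality

Corrected query:
SELECT id, name, gpa FROM students WHERE gpa != 2.68 OR gpa IS NULL

Result:
id | name  | gpa 
---+-------+-----
1  | Carol | 2.51
2  | Bob   | NULL
4  | Hank  | NULL
5  | Kate  | 2.36
6  | Frank | NULL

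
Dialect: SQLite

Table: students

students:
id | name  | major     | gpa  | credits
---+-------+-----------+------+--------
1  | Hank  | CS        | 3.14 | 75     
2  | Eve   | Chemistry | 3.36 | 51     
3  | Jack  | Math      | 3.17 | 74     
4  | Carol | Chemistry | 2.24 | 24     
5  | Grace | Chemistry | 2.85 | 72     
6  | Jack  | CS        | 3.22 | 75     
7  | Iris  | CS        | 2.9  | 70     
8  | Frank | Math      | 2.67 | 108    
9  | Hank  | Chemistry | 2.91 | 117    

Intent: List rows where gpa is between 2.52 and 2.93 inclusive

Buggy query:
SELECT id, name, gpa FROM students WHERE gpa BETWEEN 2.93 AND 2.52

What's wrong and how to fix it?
Bug: BETWEEN expects the lower bound first; with 2.93 AND 2.52 the range is empty

Fix: Swap the bounds so the smaller value comes first

Corrected query:
SELECT id, name, gpa FROM students WHERE gpa BETWEEN 2.52 AND 2.93

Result:
id | name  | gpa 
---+-------+-----
5  | Grace | 2.85
7  | Iris  | 2.9 
8  | Frank | 2.67
9  | Hank  | 2.91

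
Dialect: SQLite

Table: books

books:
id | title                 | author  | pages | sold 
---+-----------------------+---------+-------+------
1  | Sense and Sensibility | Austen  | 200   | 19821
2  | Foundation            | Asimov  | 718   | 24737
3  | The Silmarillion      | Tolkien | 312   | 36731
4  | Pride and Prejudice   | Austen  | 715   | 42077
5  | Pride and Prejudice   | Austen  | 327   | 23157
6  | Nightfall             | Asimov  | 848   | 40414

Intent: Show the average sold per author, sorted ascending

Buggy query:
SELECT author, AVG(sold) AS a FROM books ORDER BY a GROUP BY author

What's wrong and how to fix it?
Bug: ORDER BY appears before GROUP BY; SQL clause order requires GROUP BY first

Fix: Reorder: SELECT … FROM … GROUP BY … ORDER BY …

Corrected query:
SELECT author, AVG(sold) AS a FROM books GROUP BY author ORDER BY a

Result:
author  | a           
--------+-------------
Austen  | 28351.666667
Asimov  | 32575.5     
Tolkien | 36731       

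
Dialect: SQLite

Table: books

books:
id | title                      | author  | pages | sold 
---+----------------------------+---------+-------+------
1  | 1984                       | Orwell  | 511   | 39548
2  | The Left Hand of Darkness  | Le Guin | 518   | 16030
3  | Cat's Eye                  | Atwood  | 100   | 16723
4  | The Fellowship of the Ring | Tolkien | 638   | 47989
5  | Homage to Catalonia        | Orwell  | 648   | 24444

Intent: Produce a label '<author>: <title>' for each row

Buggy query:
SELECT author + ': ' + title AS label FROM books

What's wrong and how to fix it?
Bug: '+' is numeric addition; on text columns SQLite converts them to 0 instead of concatenating

Fix: Use the || operator for string concatenation

Corrected query:
SELECT author || ': ' || title AS label FROM books

Result:
label                              
-----------------------------------
Orwell: 1984                       
Le Guin: The Left Hand of Darkness 
Atwood: Cat's Eye                  
Tolkien: The Fellowship of the Ring
Orwell: Homage to Catalonia        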